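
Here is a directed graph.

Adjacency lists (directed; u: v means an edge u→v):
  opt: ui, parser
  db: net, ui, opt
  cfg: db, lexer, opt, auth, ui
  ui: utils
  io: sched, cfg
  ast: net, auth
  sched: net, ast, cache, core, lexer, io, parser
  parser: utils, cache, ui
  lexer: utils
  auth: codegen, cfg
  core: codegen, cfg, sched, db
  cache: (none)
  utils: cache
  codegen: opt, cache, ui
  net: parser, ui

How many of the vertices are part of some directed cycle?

A vertex is on a directed cycle iff it belongs to a strongly connected component of size ≥ 2 (or has a self-loop).
The vertices on cycles are {io, cfg, auth, core, sched} — 5 in total.

5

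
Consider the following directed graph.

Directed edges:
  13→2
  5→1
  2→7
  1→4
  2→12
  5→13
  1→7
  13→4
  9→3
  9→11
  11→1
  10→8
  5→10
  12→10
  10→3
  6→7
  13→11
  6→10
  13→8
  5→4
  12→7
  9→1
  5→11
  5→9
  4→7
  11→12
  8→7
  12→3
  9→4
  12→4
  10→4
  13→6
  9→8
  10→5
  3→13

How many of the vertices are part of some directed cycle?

A vertex is on a directed cycle iff it belongs to a strongly connected component of size ≥ 2 (or has a self-loop).
The vertices on cycles are {2, 3, 5, 6, 9, 10, 11, 12, 13} — 9 in total.

9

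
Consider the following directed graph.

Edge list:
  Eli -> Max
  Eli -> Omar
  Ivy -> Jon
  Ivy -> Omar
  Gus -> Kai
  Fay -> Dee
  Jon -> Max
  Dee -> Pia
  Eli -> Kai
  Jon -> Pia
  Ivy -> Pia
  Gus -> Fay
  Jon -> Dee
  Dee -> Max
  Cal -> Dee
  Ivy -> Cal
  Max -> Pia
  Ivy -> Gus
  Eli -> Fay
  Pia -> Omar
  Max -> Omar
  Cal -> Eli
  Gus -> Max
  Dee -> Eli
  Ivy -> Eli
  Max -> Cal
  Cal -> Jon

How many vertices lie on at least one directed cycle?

6

A vertex is on a directed cycle iff it belongs to a strongly connected component of size ≥ 2 (or has a self-loop).
The vertices on cycles are {Cal, Dee, Eli, Fay, Jon, Max} — 6 in total.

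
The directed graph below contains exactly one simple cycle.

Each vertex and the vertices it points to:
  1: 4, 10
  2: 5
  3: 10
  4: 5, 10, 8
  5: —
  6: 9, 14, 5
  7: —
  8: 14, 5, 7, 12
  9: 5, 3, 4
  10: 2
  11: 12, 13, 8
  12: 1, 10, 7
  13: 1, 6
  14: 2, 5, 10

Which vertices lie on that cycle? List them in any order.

1, 4, 8, 12

DFS with gray/black marking from 8:
8 gray
  14 gray
    2 gray
      5 gray
      5 black
    2 black
    14→5: 5 black — skip
    10 gray
      10→2: 2 black — skip
    10 black
  14 black
  8→5: 5 black — skip
  7 gray
  7 black
  12 gray
    1 gray
      4 gray
        4→5: 5 black — skip
        4→10: 10 black — skip
        4→8: 8 is gray → back edge
Back edge closes the cycle 8 → 12 → 1 → 4 → 8; its vertices are {1, 4, 8, 12}.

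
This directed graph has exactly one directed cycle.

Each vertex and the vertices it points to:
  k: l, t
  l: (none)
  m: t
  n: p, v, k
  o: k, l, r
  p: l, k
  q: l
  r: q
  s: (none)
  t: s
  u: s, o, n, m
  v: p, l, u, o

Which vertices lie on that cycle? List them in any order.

n, u, v

DFS with gray/black marking from v:
v gray
  p gray
    l gray
    l black
    k gray
      k→l: l black — skip
      t gray
        s gray
        s black
      t black
    k black
  p black
  v→l: l black — skip
  u gray
    u→s: s black — skip
    o gray
      o→k: k black — skip
      o→l: l black — skip
      r gray
        q gray
          q→l: l black — skip
        q black
      r black
    o black
    n gray
      n→p: p black — skip
      n→v: v is gray → back edge
Back edge closes the cycle v → u → n → v; its vertices are {n, u, v}.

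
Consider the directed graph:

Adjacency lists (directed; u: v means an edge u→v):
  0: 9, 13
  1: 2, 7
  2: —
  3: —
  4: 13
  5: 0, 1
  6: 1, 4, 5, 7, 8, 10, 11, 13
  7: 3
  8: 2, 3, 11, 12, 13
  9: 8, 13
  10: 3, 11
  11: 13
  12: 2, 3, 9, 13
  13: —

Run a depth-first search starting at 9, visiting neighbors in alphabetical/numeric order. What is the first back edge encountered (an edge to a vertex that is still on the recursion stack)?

DFS from 9 (visiting neighbors in alphabetical/numeric order); mark gray on enter, black on exit:
9 gray
  8 gray
    2 gray
    2 black
    3 gray
    3 black
    11 gray
      13 gray
      13 black
    11 black
    12 gray
      12→2: 2 black — skip
      12→3: 3 black — skip
      12→9: 9 is gray → back edge
First back edge: 12 → 9.

12→9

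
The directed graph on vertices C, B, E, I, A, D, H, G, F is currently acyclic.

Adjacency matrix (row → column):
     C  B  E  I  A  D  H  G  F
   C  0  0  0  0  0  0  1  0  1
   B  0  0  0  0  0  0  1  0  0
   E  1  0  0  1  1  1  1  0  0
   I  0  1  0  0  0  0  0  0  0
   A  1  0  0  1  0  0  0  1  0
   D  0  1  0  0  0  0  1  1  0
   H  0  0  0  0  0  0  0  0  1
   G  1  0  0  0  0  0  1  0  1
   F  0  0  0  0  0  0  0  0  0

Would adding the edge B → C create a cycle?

Adding B→C creates a cycle iff C can already reach B.
Explore from C: no path reaches B. The graph stays acyclic.

No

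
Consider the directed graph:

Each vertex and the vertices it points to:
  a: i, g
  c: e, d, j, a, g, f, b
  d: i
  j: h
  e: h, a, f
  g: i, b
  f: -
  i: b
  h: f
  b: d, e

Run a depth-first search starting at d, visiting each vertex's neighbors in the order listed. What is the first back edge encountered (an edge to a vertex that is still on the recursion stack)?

b→d

DFS from d (visiting each vertex's neighbors in the order listed); mark gray on enter, black on exit:
d gray
  i gray
    b gray
      b→d: d is gray → back edge
First back edge: b → d.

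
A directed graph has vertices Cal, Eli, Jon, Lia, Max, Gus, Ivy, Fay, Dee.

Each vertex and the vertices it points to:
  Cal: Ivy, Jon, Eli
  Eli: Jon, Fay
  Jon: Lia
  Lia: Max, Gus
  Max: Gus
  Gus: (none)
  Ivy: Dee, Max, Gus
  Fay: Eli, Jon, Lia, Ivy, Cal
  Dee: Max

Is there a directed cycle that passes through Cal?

Yes

Cal is on a cycle iff Cal can reach itself via ≥1 edge.
Cal → Eli → Fay → Cal — yes.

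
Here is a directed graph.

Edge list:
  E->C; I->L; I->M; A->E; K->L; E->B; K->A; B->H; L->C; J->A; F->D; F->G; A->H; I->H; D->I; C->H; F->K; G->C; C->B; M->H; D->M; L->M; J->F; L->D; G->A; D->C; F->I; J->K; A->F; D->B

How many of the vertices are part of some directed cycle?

A vertex is on a directed cycle iff it belongs to a strongly connected component of size ≥ 2 (or has a self-loop).
The vertices on cycles are {A, D, F, G, I, K, L} — 7 in total.

7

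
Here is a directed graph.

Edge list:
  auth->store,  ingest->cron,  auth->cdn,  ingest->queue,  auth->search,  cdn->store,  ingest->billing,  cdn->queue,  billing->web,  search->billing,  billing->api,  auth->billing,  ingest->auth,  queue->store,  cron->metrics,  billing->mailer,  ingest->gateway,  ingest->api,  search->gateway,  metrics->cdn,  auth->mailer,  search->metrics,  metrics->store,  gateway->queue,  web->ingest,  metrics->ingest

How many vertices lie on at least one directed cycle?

7

A vertex is on a directed cycle iff it belongs to a strongly connected component of size ≥ 2 (or has a self-loop).
The vertices on cycles are {web, auth, cron, ingest, search, billing, metrics} — 7 in total.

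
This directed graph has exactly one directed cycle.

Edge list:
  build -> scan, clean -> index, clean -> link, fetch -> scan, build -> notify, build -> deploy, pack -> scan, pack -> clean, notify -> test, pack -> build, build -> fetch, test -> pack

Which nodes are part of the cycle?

DFS with gray/black marking from test:
test gray
  pack gray
    clean gray
      index gray
      index black
      link gray
      link black
    clean black
    build gray
      deploy gray
      deploy black
      fetch gray
        scan gray
        scan black
      fetch black
      build→scan: scan black — skip
      notify gray
        notify→test: test is gray → back edge
Back edge closes the cycle test → pack → build → notify → test; its vertices are {pack, test, build, notify}.

pack, test, build, notify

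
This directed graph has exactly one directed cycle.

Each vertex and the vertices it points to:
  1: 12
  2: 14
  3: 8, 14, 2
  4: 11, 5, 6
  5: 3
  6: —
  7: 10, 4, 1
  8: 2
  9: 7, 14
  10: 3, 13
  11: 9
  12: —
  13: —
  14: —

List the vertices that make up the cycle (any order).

DFS with gray/black marking from 7:
7 gray
  10 gray
    3 gray
      8 gray
        2 gray
          14 gray
          14 black
        2 black
      8 black
      3→14: 14 black — skip
      3→2: 2 black — skip
    3 black
    13 gray
    13 black
  10 black
  4 gray
    11 gray
      9 gray
        9→7: 7 is gray → back edge
Back edge closes the cycle 7 → 4 → 11 → 9 → 7; its vertices are {4, 7, 9, 11}.

4, 7, 9, 11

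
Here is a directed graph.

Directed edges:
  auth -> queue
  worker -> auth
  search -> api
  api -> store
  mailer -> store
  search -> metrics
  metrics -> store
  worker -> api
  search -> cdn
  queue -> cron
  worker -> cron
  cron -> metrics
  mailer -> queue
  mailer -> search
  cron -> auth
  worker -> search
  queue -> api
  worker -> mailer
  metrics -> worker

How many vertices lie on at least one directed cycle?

7

A vertex is on a directed cycle iff it belongs to a strongly connected component of size ≥ 2 (or has a self-loop).
The vertices on cycles are {auth, cron, queue, mailer, search, worker, metrics} — 7 in total.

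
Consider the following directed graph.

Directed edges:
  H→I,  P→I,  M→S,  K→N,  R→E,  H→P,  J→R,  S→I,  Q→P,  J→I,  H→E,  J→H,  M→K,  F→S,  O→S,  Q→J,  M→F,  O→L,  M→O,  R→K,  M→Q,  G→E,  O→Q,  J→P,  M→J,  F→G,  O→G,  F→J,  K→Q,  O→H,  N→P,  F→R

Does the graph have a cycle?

DFS with white/gray/black marking, starting from G:
G gray
  E gray
  E black
G black
O gray
  H gray
    I gray
    I black
    P gray
      P→I: I black — skip
    P black
    H→E: E black — skip
  H black
  Q gray
    J gray
      J→H: H black — skip
      J→P: P black — skip
      J→I: I black — skip
      R gray
        R→E: E black — skip
        K gray
          N gray
            N→P: P black — skip
          N black
          K→Q: Q is gray → back edge
Back edge found, so a cycle exists: Q → J → R → K → Q.

Yes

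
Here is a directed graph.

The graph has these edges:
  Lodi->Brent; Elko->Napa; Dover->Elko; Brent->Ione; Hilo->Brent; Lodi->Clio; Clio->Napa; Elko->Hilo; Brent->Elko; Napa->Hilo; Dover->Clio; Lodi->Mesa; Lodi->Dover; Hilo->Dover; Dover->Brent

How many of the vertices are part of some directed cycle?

A vertex is on a directed cycle iff it belongs to a strongly connected component of size ≥ 2 (or has a self-loop).
The vertices on cycles are {Clio, Elko, Hilo, Napa, Brent, Dover} — 6 in total.

6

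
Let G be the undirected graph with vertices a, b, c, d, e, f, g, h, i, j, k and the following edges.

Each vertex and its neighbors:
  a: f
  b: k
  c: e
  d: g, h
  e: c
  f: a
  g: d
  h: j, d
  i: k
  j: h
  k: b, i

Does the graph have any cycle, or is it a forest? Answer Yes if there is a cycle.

DFS, tracking each vertex's parent; an edge to a visited non-parent vertex closes a cycle.
Start from j:
visit j (parent –)
  visit h (parent j)
    h–j: parent, skip
    visit d (parent h)
      visit g (parent d)
        g–d: parent, skip
      d–h: parent, skip
visit a (parent –)
  visit f (parent a)
    f–a: parent, skip
visit b (parent –)
  visit k (parent b)
    k–b: parent, skip
    visit i (parent k)
      i–k: parent, skip
visit c (parent –)
  visit e (parent c)
    e–c: parent, skip
No non-parent visited neighbor found — the graph is a forest.

No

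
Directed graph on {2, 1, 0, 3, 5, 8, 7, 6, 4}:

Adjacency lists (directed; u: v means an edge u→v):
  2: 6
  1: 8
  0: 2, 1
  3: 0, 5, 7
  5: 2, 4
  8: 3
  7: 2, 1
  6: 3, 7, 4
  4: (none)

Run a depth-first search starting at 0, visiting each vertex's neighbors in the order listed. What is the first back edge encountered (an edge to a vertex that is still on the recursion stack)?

DFS from 0 (visiting each vertex's neighbors in the order listed); mark gray on enter, black on exit:
0 gray
  2 gray
    6 gray
      3 gray
        3→0: 0 is gray → back edge
First back edge: 3 → 0.

3→0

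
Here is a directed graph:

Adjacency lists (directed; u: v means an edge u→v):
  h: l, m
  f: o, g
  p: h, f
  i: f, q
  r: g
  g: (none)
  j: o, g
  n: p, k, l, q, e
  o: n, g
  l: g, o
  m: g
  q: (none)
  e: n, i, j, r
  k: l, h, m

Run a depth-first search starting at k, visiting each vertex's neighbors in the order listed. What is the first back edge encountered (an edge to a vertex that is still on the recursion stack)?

h→l

DFS from k (visiting each vertex's neighbors in the order listed); mark gray on enter, black on exit:
k gray
  l gray
    g gray
    g black
    o gray
      n gray
        p gray
          h gray
            h→l: l is gray → back edge
First back edge: h → l.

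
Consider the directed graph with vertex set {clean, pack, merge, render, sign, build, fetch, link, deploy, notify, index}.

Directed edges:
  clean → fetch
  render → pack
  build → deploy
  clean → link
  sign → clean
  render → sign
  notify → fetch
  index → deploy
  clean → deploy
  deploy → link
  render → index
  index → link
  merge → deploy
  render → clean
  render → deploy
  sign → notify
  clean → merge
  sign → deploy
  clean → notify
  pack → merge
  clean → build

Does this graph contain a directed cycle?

DFS with white/gray/black marking, starting from render:
render gray
  deploy gray
    link gray
    link black
  deploy black
  clean gray
    fetch gray
    fetch black
    merge gray
      merge→deploy: deploy black — skip
    merge black
    notify gray
      notify→fetch: fetch black — skip
    notify black
    clean→deploy: deploy black — skip
    clean→link: link black — skip
    build gray
      build→deploy: deploy black — skip
    build black
  clean black
  pack gray
    pack→merge: merge black — skip
  pack black
  index gray
    index→link: link black — skip
    index→deploy: deploy black — skip
  index black
  sign gray
    sign→clean: clean black — skip
    sign→notify: notify black — skip
    sign→deploy: deploy black — skip
  sign black
render black
Every edge goes to a white or black vertex — no back edge, so the graph is acyclic.

No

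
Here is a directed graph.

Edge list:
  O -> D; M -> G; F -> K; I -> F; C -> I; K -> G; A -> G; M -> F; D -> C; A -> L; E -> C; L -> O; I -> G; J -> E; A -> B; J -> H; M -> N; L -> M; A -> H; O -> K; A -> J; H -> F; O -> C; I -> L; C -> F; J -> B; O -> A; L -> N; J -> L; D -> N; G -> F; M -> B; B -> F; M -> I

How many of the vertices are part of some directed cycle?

12

A vertex is on a directed cycle iff it belongs to a strongly connected component of size ≥ 2 (or has a self-loop).
The vertices on cycles are {A, C, D, E, F, G, I, J, K, L, M, O} — 12 in total.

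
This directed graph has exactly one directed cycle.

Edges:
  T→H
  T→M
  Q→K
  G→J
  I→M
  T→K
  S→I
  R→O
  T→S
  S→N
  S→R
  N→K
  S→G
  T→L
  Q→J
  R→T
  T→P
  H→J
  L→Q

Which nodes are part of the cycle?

R, S, T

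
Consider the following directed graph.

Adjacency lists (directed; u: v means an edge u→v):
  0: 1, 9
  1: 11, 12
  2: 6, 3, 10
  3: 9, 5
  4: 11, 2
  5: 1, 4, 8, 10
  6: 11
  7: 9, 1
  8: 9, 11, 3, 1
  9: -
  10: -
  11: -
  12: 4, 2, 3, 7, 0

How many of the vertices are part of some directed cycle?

9

A vertex is on a directed cycle iff it belongs to a strongly connected component of size ≥ 2 (or has a self-loop).
The vertices on cycles are {0, 1, 2, 3, 4, 5, 7, 8, 12} — 9 in total.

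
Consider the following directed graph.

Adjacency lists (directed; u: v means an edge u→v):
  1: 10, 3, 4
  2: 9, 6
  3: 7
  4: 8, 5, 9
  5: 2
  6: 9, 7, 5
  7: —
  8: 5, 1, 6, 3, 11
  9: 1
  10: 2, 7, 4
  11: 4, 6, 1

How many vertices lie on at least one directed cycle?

A vertex is on a directed cycle iff it belongs to a strongly connected component of size ≥ 2 (or has a self-loop).
The vertices on cycles are {1, 2, 4, 5, 6, 8, 9, 10, 11} — 9 in total.

9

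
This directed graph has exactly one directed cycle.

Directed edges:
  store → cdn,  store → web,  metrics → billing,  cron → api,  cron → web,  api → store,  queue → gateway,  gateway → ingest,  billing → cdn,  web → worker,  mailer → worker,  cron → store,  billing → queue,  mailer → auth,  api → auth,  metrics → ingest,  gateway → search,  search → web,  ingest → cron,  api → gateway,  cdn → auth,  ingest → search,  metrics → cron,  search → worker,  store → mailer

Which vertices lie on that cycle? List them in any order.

DFS with gray/black marking from cron:
cron gray
  api gray
    auth gray
    auth black
    gateway gray
      search gray
        worker gray
        worker black
        web gray
          web→worker: worker black — skip
        web black
      search black
      ingest gray
        ingest→search: search black — skip
        ingest→cron: cron is gray → back edge
Back edge closes the cycle cron → api → gateway → ingest → cron; its vertices are {api, cron, ingest, gateway}.

api, cron, ingest, gateway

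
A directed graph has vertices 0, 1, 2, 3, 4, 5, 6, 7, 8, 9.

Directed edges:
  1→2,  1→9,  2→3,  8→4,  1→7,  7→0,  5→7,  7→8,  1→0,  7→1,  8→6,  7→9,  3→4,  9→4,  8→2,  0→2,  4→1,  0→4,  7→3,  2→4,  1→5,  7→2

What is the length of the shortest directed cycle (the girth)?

For each vertex v, BFS finds the shortest path from v back to v.
The shortest such closed walk is 7 → 1 → 7, length 2.

2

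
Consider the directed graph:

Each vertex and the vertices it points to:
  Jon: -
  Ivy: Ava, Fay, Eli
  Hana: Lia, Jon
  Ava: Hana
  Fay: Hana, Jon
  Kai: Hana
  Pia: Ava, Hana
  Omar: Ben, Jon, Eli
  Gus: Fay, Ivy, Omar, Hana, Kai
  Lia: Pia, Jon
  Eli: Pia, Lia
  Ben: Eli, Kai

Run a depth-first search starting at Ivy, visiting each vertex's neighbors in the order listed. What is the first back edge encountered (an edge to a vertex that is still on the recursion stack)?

DFS from Ivy (visiting each vertex's neighbors in the order listed); mark gray on enter, black on exit:
Ivy gray
  Ava gray
    Hana gray
      Lia gray
        Pia gray
          Pia→Ava: Ava is gray → back edge
First back edge: Pia → Ava.

Pia->Ava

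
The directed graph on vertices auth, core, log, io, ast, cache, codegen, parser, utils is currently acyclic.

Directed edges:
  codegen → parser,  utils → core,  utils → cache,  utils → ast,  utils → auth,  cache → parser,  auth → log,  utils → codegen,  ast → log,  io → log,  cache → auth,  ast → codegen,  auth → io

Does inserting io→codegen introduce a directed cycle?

No

Adding io→codegen creates a cycle iff codegen can already reach io.
Explore from codegen: no path reaches io. The graph stays acyclic.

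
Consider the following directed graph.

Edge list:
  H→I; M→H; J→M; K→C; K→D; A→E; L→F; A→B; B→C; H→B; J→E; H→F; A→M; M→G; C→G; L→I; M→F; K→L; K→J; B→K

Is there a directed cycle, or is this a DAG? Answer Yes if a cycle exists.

Yes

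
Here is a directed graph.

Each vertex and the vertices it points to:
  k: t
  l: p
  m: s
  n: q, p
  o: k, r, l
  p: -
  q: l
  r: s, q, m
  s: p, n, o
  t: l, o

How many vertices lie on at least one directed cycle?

A vertex is on a directed cycle iff it belongs to a strongly connected component of size ≥ 2 (or has a self-loop).
The vertices on cycles are {k, m, o, r, s, t} — 6 in total.

6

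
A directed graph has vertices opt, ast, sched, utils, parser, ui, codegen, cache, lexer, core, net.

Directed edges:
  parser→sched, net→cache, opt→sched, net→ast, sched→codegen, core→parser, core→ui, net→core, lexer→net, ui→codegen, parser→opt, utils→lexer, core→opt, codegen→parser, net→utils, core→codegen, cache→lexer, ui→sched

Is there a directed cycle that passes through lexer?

Yes

lexer is on a cycle iff lexer can reach itself via ≥1 edge.
lexer → net → cache → lexer — yes.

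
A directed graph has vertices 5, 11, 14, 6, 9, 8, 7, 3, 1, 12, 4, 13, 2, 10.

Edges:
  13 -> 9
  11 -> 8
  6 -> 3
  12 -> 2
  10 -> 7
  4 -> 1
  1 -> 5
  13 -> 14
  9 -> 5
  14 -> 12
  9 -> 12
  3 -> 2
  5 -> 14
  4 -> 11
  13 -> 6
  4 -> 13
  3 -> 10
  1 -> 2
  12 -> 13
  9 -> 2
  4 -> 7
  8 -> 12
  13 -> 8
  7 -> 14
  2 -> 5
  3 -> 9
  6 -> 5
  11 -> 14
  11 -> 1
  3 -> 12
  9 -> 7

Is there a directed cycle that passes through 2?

Yes

2 is on a cycle iff 2 can reach itself via ≥1 edge.
2 → 5 → 14 → 12 → 2 — yes.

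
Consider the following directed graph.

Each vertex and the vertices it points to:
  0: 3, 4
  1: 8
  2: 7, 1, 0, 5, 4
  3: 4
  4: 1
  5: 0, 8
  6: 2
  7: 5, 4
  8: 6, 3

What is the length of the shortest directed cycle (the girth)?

4

For each vertex v, BFS finds the shortest path from v back to v.
The shortest such closed walk is 6 → 2 → 5 → 8 → 6, length 4.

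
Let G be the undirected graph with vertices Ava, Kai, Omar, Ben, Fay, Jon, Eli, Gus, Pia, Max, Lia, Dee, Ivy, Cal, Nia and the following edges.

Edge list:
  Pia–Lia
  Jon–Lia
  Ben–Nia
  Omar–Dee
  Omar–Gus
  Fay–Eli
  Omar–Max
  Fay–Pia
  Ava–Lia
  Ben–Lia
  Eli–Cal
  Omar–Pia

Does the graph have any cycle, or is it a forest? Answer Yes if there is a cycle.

DFS, tracking each vertex's parent; an edge to a visited non-parent vertex closes a cycle.
Start from Omar:
visit Omar (parent –)
  visit Pia (parent Omar)
    visit Lia (parent Pia)
      visit Jon (parent Lia)
        Jon–Lia: parent, skip
      Lia–Pia: parent, skip
      visit Ava (parent Lia)
        Ava–Lia: parent, skip
      visit Ben (parent Lia)
        Ben–Lia: parent, skip
        visit Nia (parent Ben)
          Nia–Ben: parent, skip
    visit Fay (parent Pia)
      visit Eli (parent Fay)
        visit Cal (parent Eli)
          Cal–Eli: parent, skip
        Eli–Fay: parent, skip
      Fay–Pia: parent, skip
    Pia–Omar: parent, skip
  visit Dee (parent Omar)
    Dee–Omar: parent, skip
  visit Gus (parent Omar)
    Gus–Omar: parent, skip
  visit Max (parent Omar)
    Max–Omar: parent, skip
visit Kai (parent –)
visit Ivy (parent –)
No non-parent visited neighbor found — the graph is a forest.

No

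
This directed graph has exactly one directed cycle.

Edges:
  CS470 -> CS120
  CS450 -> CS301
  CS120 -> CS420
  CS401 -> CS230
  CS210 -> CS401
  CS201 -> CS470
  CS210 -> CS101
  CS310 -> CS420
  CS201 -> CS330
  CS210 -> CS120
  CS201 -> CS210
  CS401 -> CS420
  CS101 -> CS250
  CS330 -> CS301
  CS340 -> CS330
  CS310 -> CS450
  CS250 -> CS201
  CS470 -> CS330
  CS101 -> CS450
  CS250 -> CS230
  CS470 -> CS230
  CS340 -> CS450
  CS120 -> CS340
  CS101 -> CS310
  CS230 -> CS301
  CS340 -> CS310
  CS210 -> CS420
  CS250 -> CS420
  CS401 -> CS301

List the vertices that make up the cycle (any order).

CS101, CS201, CS210, CS250

DFS with gray/black marking from CS201:
CS201 gray
  CS330 gray
    CS301 gray
    CS301 black
  CS330 black
  CS470 gray
    CS230 gray
      CS230→CS301: CS301 black — skip
    CS230 black
    CS120 gray
      CS340 gray
        CS310 gray
          CS450 gray
            CS450→CS301: CS301 black — skip
          CS450 black
          CS420 gray
          CS420 black
        CS310 black
        CS340→CS330: CS330 black — skip
        CS340→CS450: CS450 black — skip
      CS340 black
      CS120→CS420: CS420 black — skip
    CS120 black
    CS470→CS330: CS330 black — skip
  CS470 black
  CS210 gray
    CS401 gray
      CS401→CS301: CS301 black — skip
      CS401→CS230: CS230 black — skip
      CS401→CS420: CS420 black — skip
    CS401 black
    CS101 gray
      CS101→CS310: CS310 black — skip
      CS101→CS450: CS450 black — skip
      CS250 gray
        CS250→CS420: CS420 black — skip
        CS250→CS230: CS230 black — skip
        CS250→CS201: CS201 is gray → back edge
Back edge closes the cycle CS201 → CS210 → CS101 → CS250 → CS201; its vertices are {CS101, CS201, CS210, CS250}.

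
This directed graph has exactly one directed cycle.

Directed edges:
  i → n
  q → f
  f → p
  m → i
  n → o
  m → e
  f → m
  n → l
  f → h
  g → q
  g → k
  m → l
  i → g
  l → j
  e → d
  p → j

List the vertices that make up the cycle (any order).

f, g, i, m, q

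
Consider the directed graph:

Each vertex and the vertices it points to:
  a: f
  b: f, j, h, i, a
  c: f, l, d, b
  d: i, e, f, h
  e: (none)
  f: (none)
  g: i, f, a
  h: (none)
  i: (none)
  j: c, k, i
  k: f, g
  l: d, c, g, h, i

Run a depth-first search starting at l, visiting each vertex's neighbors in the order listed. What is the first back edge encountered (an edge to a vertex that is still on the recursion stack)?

c->l

DFS from l (visiting each vertex's neighbors in the order listed); mark gray on enter, black on exit:
l gray
  d gray
    i gray
    i black
    e gray
    e black
    f gray
    f black
    h gray
    h black
  d black
  c gray
    c→f: f black — skip
    c→l: l is gray → back edge
First back edge: c → l.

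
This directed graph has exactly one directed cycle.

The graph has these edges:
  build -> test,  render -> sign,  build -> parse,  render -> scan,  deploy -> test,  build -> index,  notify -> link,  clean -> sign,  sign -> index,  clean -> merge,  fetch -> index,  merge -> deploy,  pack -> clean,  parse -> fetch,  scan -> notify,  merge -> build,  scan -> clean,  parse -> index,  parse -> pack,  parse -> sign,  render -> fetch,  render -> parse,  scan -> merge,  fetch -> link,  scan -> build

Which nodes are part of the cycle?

pack, build, clean, merge, parse

DFS with gray/black marking from merge:
merge gray
  build gray
    parse gray
      index gray
      index black
      pack gray
        clean gray
          sign gray
            sign→index: index black — skip
          sign black
          clean→merge: merge is gray → back edge
Back edge closes the cycle merge → build → parse → pack → clean → merge; its vertices are {pack, build, clean, merge, parse}.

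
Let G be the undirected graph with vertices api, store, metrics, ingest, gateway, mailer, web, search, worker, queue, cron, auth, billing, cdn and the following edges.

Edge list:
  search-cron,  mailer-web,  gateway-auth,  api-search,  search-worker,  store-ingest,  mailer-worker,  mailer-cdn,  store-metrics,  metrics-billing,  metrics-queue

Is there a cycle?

No

DFS, tracking each vertex's parent; an edge to a visited non-parent vertex closes a cycle.
Start from ingest:
visit ingest (parent –)
  visit store (parent ingest)
    visit metrics (parent store)
      metrics–store: parent, skip
      visit queue (parent metrics)
        queue–metrics: parent, skip
      visit billing (parent metrics)
        billing–metrics: parent, skip
    store–ingest: parent, skip
visit api (parent –)
  visit search (parent api)
    search–api: parent, skip
    visit cron (parent search)
      cron–search: parent, skip
    visit worker (parent search)
      visit mailer (parent worker)
        visit cdn (parent mailer)
          cdn–mailer: parent, skip
        mailer–worker: parent, skip
        visit web (parent mailer)
          web–mailer: parent, skip
      worker–search: parent, skip
visit gateway (parent –)
  visit auth (parent gateway)
    auth–gateway: parent, skip
No non-parent visited neighbor found — the graph is a forest.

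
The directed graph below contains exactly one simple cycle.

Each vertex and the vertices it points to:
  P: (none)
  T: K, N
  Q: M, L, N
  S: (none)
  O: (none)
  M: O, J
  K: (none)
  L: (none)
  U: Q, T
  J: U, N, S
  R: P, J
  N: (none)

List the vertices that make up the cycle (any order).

J, M, Q, U

DFS with gray/black marking from J:
J gray
  U gray
    Q gray
      M gray
        O gray
        O black
        M→J: J is gray → back edge
Back edge closes the cycle J → U → Q → M → J; its vertices are {J, M, Q, U}.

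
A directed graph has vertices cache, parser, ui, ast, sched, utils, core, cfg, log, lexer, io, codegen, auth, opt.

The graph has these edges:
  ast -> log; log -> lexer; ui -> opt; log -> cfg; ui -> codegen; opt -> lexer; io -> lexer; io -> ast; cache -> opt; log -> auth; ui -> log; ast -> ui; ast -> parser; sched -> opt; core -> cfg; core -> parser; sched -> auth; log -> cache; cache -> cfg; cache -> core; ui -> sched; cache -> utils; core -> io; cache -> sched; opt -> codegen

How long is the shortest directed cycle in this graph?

5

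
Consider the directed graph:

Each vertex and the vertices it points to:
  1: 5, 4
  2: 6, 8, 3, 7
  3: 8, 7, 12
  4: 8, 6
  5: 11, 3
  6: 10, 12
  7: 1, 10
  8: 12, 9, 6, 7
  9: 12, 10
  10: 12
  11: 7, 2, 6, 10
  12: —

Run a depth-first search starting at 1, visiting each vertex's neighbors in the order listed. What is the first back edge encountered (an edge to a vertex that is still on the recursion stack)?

7→1

DFS from 1 (visiting each vertex's neighbors in the order listed); mark gray on enter, black on exit:
1 gray
  5 gray
    11 gray
      7 gray
        7→1: 1 is gray → back edge
First back edge: 7 → 1.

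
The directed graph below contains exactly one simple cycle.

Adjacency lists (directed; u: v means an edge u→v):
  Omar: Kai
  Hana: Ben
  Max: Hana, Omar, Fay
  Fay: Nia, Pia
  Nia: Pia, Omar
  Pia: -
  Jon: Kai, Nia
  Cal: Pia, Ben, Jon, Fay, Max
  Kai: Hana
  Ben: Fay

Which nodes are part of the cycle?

DFS with gray/black marking from Hana:
Hana gray
  Ben gray
    Fay gray
      Nia gray
        Pia gray
        Pia black
        Omar gray
          Kai gray
            Kai→Hana: Hana is gray → back edge
Back edge closes the cycle Hana → Ben → Fay → Nia → Omar → Kai → Hana; its vertices are {Ben, Fay, Kai, Nia, Hana, Omar}.

Ben, Fay, Kai, Nia, Hana, Omar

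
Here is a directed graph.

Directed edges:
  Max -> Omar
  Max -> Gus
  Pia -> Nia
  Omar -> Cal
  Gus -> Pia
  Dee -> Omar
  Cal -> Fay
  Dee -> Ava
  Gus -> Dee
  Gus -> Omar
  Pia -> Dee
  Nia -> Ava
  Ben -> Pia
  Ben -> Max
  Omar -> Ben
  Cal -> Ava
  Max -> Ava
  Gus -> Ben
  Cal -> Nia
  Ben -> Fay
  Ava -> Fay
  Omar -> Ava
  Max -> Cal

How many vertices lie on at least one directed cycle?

A vertex is on a directed cycle iff it belongs to a strongly connected component of size ≥ 2 (or has a self-loop).
The vertices on cycles are {Ben, Dee, Gus, Max, Pia, Omar} — 6 in total.

6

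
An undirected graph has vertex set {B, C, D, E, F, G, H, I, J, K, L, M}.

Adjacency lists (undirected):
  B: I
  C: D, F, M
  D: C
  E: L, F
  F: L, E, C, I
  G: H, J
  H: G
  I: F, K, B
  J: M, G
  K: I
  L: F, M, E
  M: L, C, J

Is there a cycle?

DFS, tracking each vertex's parent; an edge to a visited non-parent vertex closes a cycle.
Start from H:
visit H (parent –)
  visit G (parent H)
    G–H: parent, skip
    visit J (parent G)
      visit M (parent J)
        visit L (parent M)
          visit F (parent L)
            F–L: parent, skip
            visit E (parent F)
              E–L: L visited and ≠ parent → cycle
Cycle: L – F – E – L.

Yes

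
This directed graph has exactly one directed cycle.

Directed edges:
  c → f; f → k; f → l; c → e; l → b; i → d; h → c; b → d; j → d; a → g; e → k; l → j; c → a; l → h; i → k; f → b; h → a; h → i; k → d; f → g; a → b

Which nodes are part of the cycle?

c, f, h, l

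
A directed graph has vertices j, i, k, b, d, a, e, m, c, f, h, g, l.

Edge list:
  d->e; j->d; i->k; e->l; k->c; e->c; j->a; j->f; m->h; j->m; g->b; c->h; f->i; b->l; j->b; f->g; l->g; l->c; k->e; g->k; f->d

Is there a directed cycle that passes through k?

Yes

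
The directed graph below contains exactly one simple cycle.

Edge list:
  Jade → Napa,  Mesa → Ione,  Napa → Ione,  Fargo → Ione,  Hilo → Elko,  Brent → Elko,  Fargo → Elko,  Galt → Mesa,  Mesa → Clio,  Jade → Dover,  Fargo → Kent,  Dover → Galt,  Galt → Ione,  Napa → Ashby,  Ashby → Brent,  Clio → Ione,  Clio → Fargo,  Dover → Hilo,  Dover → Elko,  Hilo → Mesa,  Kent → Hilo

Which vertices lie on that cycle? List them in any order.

Clio, Hilo, Kent, Mesa, Fargo

DFS with gray/black marking from Hilo:
Hilo gray
  Elko gray
  Elko black
  Mesa gray
    Clio gray
      Fargo gray
        Kent gray
          Kent→Hilo: Hilo is gray → back edge
Back edge closes the cycle Hilo → Mesa → Clio → Fargo → Kent → Hilo; its vertices are {Clio, Hilo, Kent, Mesa, Fargo}.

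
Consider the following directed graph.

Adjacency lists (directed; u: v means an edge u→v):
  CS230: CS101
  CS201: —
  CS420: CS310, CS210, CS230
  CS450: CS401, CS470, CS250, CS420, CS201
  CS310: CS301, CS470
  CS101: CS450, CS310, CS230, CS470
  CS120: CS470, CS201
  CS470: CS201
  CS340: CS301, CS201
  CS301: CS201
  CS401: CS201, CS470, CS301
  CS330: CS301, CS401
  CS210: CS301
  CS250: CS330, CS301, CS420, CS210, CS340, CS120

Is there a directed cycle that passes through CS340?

CS340 lies on a cycle iff there is a path from CS340 back to itself.
Exploring from CS340, it never reaches itself; equivalently, its strongly connected component is a singleton.

No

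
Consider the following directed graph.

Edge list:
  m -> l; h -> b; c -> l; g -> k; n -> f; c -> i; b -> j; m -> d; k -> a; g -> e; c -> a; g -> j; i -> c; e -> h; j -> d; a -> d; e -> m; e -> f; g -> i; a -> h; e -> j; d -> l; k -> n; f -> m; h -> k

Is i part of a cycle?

Yes

i is on a cycle iff i can reach itself via ≥1 edge.
i → c → i — yes.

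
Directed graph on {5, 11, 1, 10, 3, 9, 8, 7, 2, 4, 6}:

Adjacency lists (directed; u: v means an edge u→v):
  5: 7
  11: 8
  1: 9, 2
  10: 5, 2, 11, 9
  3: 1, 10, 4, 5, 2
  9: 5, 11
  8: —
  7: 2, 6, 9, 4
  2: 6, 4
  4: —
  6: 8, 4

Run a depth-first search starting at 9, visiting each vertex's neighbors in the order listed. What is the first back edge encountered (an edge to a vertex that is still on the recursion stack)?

DFS from 9 (visiting each vertex's neighbors in the order listed); mark gray on enter, black on exit:
9 gray
  5 gray
    7 gray
      2 gray
        6 gray
          8 gray
          8 black
          4 gray
          4 black
        6 black
        2→4: 4 black — skip
      2 black
      7→6: 6 black — skip
      7→9: 9 is gray → back edge
First back edge: 7 → 9.

7->9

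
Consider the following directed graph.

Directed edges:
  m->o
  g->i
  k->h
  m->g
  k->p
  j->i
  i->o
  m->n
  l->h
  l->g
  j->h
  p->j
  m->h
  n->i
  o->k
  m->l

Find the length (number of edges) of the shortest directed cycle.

5

For each vertex v, BFS finds the shortest path from v back to v.
The shortest such closed walk is o → k → p → j → i → o, length 5.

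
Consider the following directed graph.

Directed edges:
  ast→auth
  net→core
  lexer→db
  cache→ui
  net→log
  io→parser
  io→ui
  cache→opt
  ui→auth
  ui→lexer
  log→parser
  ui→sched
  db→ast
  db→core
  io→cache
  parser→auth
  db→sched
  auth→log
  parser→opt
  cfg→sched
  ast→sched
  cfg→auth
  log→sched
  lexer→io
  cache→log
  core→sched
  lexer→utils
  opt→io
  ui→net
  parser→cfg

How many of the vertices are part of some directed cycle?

12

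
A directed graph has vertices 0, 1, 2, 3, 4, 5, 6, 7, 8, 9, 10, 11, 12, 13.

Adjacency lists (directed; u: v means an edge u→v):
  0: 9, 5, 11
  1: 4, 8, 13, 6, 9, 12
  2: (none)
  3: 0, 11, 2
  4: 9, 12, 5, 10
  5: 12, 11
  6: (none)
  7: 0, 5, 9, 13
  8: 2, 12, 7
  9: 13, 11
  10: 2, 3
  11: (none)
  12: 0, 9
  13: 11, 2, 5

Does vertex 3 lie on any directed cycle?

No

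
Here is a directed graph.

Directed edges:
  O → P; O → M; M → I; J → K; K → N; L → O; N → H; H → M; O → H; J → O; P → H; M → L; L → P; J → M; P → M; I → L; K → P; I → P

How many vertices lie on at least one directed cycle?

6

A vertex is on a directed cycle iff it belongs to a strongly connected component of size ≥ 2 (or has a self-loop).
The vertices on cycles are {H, I, L, M, O, P} — 6 in total.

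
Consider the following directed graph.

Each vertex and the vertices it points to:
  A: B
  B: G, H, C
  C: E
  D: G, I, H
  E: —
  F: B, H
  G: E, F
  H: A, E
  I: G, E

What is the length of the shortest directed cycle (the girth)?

3

For each vertex v, BFS finds the shortest path from v back to v.
The shortest such closed walk is H → A → B → H, length 3.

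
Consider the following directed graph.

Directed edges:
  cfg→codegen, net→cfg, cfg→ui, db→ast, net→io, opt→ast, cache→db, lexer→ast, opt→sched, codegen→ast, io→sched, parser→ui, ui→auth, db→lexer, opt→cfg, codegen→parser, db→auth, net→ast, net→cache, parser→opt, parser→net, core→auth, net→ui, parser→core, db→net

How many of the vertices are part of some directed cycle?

A vertex is on a directed cycle iff it belongs to a strongly connected component of size ≥ 2 (or has a self-loop).
The vertices on cycles are {db, cfg, net, opt, cache, parser, codegen} — 7 in total.

7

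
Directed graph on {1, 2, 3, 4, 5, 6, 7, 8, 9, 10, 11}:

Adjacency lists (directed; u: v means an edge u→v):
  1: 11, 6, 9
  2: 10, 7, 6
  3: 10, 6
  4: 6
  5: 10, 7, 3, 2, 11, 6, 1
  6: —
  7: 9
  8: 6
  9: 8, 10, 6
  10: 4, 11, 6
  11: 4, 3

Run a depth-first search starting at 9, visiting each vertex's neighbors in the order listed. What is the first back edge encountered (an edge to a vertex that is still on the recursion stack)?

DFS from 9 (visiting each vertex's neighbors in the order listed); mark gray on enter, black on exit:
9 gray
  8 gray
    6 gray
    6 black
  8 black
  10 gray
    4 gray
      4→6: 6 black — skip
    4 black
    11 gray
      11→4: 4 black — skip
      3 gray
        3→10: 10 is gray → back edge
First back edge: 3 → 10.

3->10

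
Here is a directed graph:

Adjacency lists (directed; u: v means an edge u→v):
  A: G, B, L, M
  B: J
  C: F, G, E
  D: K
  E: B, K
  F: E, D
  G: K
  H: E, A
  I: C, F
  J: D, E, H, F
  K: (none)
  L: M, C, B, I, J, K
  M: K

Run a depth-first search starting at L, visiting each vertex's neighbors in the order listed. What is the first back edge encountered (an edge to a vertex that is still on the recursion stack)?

DFS from L (visiting each vertex's neighbors in the order listed); mark gray on enter, black on exit:
L gray
  M gray
    K gray
    K black
  M black
  C gray
    F gray
      E gray
        B gray
          J gray
            D gray
              D→K: K black — skip
            D black
            J→E: E is gray → back edge
First back edge: J → E.

J→E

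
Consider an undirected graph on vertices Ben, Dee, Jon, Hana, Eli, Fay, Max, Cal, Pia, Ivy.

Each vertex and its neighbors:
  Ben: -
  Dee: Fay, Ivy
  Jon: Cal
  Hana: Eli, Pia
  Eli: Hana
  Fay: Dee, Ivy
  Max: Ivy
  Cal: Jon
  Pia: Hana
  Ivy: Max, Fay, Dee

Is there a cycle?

Yes

DFS, tracking each vertex's parent; an edge to a visited non-parent vertex closes a cycle.
Start from Jon:
visit Jon (parent –)
  visit Cal (parent Jon)
    Cal–Jon: parent, skip
visit Ben (parent –)
visit Dee (parent –)
  visit Fay (parent Dee)
    Fay–Dee: parent, skip
    visit Ivy (parent Fay)
      visit Max (parent Ivy)
        Max–Ivy: parent, skip
      Ivy–Fay: parent, skip
      Ivy–Dee: Dee visited and ≠ parent → cycle
Cycle: Dee – Fay – Ivy – Dee.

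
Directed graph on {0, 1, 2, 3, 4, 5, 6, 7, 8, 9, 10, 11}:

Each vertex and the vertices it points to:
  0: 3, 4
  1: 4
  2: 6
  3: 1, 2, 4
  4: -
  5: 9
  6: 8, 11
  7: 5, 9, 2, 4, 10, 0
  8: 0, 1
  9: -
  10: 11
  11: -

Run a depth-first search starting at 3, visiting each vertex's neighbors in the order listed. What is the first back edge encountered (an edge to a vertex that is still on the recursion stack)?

0->3

DFS from 3 (visiting each vertex's neighbors in the order listed); mark gray on enter, black on exit:
3 gray
  1 gray
    4 gray
    4 black
  1 black
  2 gray
    6 gray
      8 gray
        0 gray
          0→3: 3 is gray → back edge
First back edge: 0 → 3.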